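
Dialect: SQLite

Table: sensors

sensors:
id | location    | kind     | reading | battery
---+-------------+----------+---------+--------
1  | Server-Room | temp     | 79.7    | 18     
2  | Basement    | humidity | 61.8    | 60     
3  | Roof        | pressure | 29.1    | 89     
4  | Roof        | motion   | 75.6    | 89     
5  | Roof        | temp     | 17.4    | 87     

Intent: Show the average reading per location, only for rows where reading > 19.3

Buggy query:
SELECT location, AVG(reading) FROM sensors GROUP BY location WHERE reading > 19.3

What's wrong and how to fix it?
Bug: Row-level WHERE must come before GROUP BY in the clause order

Fix: Place WHERE between FROM and GROUP BY

Corrected query:
SELECT location, AVG(reading) FROM sensors WHERE reading > 19.3 GROUP BY location

Result:
location    | AVG(reading)
------------+-------------
Basement    | 61.8        
Roof        | 52.35       
Server-Room | 79.7        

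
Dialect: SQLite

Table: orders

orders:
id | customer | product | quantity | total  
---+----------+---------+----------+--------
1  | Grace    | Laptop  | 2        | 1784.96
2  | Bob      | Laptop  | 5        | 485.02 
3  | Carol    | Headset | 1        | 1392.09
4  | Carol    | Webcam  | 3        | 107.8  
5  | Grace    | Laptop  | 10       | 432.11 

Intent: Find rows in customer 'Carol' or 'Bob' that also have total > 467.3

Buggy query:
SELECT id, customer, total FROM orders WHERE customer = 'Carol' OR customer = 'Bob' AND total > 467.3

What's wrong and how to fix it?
Bug: Without parentheses, AND is evaluated before OR, so the total filter only applies to the 'Bob' branch

Fix: Group the OR with parentheses (or use IN), then AND the threshold

Corrected query:
SELECT id, customer, total FROM orders WHERE (customer = 'Carol' OR customer = 'Bob') AND total > 467.3

Result:
id | customer | total  
---+----------+--------
2  | Bob      | 485.02 
3  | Carol    | 1392.09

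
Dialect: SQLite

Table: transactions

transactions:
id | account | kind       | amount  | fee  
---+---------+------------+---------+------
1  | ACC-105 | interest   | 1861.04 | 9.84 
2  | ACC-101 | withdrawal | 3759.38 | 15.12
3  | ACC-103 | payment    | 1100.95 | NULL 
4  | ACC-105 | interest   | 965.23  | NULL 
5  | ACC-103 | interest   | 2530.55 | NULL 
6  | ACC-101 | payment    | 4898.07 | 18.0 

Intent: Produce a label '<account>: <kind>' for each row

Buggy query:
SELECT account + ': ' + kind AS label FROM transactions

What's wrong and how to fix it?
Bug: '+' is numeric addition; on text columns SQLite converts them to 0 instead of concatenating

Fix: Replace + with || to concatenate text

Corrected query:
SELECT account || ': ' || kind AS label FROM transactions

Result:
label              
-------------------
ACC-105: interest  
ACC-101: withdrawal
ACC-103: payment   
ACC-105: interest  
ACC-103: interest  
ACC-101: payment   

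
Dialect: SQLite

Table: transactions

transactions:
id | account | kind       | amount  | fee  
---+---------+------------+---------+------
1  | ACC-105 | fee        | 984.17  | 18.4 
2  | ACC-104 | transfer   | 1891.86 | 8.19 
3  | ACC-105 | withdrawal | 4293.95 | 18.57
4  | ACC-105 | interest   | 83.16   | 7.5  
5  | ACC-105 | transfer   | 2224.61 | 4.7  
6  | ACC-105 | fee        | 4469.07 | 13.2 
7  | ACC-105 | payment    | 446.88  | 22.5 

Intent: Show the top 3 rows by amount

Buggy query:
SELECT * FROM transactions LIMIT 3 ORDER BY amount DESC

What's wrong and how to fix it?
Bug: LIMIT must come after ORDER BY

Fix: Swap the clauses: ORDER BY first, then LIMIT

Corrected query:
SELECT * FROM transactions ORDER BY amount DESC LIMIT 3

Result:
id | account | kind       | amount  | fee  
---+---------+------------+---------+------
6  | ACC-105 | fee        | 4469.07 | 13.2 
3  | ACC-105 | withdrawal | 4293.95 | 18.57
5  | ACC-105 | transfer   | 2224.61 | 4.7  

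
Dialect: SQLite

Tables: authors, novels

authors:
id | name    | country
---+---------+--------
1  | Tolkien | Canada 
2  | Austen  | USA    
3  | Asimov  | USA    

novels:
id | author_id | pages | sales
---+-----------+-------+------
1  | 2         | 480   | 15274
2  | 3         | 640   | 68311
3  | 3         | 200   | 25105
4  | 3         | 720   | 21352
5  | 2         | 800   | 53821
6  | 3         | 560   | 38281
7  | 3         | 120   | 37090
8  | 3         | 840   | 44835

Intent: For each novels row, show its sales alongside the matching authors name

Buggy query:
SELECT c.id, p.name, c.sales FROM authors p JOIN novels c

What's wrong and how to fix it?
Bug: JOIN with no ON clause produces a cartesian product; every novels row pairs with every authors row

Fix: Specify the join condition linking the foreign key to the parent id

Corrected query:
SELECT c.id, p.name, c.sales FROM authors p JOIN novels c ON c.author_id = p.id

Result:
id | name   | sales
---+--------+------
1  | Austen | 15274
2  | Asimov | 68311
3  | Asimov | 25105
4  | Asimov | 21352
5  | Austen | 53821
6  | Asimov | 38281
7  | Asimov | 37090
8  | Asimov | 44835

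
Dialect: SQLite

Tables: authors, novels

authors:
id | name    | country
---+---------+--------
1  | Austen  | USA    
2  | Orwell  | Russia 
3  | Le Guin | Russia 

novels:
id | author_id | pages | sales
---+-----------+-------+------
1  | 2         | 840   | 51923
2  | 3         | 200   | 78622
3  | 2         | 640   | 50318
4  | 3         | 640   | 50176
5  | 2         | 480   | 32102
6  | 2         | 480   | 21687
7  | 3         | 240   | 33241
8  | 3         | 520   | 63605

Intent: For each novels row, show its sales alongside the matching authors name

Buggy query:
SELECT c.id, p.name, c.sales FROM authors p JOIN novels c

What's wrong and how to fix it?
Bug: Missing join condition: each novels row is matched to all authors rows instead of just its own

Fix: Specify the join condition linking the foreign key to the parent id

Corrected query:
SELECT c.id, p.name, c.sales FROM authors p JOIN novels c ON c.author_id = p.id

Result:
id | name    | sales
---+---------+------
1  | Orwell  | 51923
2  | Le Guin | 78622
3  | Orwell  | 50318
4  | Le Guin | 50176
5  | Orwell  | 32102
6  | Orwell  | 21687
7  | Le Guin | 33241
8  | Le Guin | 63605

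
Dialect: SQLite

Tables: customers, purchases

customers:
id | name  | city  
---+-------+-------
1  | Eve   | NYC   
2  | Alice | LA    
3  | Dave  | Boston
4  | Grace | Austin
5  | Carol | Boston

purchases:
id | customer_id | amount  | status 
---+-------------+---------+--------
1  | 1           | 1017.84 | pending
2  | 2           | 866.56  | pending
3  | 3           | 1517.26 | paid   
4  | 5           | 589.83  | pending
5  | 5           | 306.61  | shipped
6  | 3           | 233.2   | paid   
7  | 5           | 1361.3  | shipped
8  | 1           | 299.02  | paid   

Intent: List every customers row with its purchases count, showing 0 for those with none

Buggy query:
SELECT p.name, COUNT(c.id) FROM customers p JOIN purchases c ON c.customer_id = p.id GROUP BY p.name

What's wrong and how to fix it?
Bug: INNER JOIN drops customers rows that have no matching purchases rows

Fix: Use LEFT JOIN so parents without children still appear (COUNT(c.id) gives 0)

Corrected query:
SELECT p.name, COUNT(c.id) FROM customers p LEFT JOIN purchases c ON c.customer_id = p.id GROUP BY p.name

Result:
name  | COUNT(c.id)
------+------------
Alice | 1          
Carol | 3          
Dave  | 2          
Eve   | 2          
Grace | 0          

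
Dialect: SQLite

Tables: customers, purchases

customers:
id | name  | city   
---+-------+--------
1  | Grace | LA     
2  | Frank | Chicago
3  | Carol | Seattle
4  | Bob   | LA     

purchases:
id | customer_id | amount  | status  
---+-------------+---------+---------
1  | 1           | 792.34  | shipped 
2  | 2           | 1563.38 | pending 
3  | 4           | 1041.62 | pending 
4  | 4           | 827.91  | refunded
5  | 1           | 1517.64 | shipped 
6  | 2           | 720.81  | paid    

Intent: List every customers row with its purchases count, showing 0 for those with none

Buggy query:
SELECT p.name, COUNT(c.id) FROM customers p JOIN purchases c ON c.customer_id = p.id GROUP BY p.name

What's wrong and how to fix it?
Bug: An inner join excludes parents with zero children

Fix: Use LEFT JOIN so parents without children still appear (COUNT(c.id) gives 0)

Corrected query:
SELECT p.name, COUNT(c.id) FROM customers p LEFT JOIN purchases c ON c.customer_id = p.id GROUP BY p.name

Result:
name  | COUNT(c.id)
------+------------
Bob   | 2          
Carol | 0          
Frank | 2          
Grace | 2          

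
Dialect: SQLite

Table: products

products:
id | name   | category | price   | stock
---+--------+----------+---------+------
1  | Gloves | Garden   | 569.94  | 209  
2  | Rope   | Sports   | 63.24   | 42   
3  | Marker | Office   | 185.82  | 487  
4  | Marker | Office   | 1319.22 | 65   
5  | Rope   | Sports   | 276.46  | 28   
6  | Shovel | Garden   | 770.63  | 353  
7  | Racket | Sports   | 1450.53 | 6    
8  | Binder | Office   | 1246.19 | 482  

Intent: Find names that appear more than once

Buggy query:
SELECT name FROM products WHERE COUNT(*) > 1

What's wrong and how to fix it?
Bug: WHERE can't reference COUNT(*); aggregates are computed after WHERE

Fix: GROUP BY name, then filter groups with HAVING COUNT(*) > 1

Corrected query:
SELECT name FROM products GROUP BY name HAVING COUNT(*) > 1

Result:
name  
------
Marker
Rope  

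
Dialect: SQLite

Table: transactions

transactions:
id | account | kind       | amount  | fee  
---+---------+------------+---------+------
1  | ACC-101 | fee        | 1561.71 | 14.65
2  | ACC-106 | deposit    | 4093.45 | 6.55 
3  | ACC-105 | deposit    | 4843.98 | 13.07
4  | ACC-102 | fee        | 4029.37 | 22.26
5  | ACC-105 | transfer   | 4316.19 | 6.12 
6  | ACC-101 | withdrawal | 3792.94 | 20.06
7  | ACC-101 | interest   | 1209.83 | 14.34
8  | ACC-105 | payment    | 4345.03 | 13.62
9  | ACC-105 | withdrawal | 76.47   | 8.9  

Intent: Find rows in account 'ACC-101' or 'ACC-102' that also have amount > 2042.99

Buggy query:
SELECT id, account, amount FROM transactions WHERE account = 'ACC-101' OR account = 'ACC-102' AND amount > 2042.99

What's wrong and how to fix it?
Bug: AND binds tighter than OR, so this parses as account = 'ACC-101' OR (account = 'ACC-102' AND amount > 2042.99)

Fix: Add parentheses around the OR so the AND applies to both alternatives

Corrected query:
SELECT id, account, amount FROM transactions WHERE (account = 'ACC-101' OR account = 'ACC-102') AND amount > 2042.99

Result:
id | account | amount 
---+---------+--------
4  | ACC-102 | 4029.37
6  | ACC-101 | 3792.94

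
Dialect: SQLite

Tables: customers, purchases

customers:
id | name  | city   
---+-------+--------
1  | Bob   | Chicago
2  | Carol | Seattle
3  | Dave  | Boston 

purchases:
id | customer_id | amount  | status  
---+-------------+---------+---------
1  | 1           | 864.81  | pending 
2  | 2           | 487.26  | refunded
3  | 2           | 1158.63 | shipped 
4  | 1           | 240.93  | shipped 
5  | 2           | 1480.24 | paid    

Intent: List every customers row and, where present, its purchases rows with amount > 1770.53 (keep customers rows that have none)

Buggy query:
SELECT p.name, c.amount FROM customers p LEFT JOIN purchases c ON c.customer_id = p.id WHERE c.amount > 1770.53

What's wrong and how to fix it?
Bug: Filtering c.amount in WHERE discards the NULL rows produced by LEFT JOIN, turning it into an inner join

Fix: Move the right-table condition into the ON clause so unmatched parents are kept

Corrected query:
SELECT p.name, c.amount FROM customers p LEFT JOIN purchases c ON c.customer_id = p.id AND c.amount > 1770.53

Result:
name  | amount
------+-------
Bob   | NULL  
Carol | NULL  
Dave  | NULL  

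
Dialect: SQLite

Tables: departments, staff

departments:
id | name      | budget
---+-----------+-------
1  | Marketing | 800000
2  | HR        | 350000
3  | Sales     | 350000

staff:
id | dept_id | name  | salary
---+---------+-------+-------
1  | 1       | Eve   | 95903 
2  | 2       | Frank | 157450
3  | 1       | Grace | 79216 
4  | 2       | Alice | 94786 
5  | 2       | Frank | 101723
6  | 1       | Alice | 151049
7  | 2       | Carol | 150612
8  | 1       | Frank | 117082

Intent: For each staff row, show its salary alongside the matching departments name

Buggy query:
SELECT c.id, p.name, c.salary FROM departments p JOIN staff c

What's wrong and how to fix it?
Bug: Missing join condition: each staff row is matched to all departments rows instead of just its own

Fix: Add ON c.dept_id = p.id to the JOIN

Corrected query:
SELECT c.id, p.name, c.salary FROM departments p JOIN staff c ON c.dept_id = p.id

Result:
id | name      | salary
---+-----------+-------
1  | Marketing | 95903 
2  | HR        | 157450
3  | Marketing | 79216 
4  | HR        | 94786 
5  | HR        | 101723
6  | Marketing | 151049
7  | HR        | 150612
8  | Marketing | 117082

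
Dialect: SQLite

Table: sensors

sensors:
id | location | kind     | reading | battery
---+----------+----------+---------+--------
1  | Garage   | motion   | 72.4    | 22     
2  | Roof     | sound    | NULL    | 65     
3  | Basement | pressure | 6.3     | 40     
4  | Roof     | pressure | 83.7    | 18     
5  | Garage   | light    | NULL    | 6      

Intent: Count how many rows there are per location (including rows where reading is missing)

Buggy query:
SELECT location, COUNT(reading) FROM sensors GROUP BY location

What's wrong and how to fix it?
Bug: COUNT(reading) skips NULLs, so groups with missing reading are undercounted

Fix: Replace COUNT(reading) with COUNT(*)

Corrected query:
SELECT location, COUNT(*) FROM sensors GROUP BY location

Result:
location | COUNT(*)
---------+---------
Basement | 1       
Garage   | 2       
Roof     | 2       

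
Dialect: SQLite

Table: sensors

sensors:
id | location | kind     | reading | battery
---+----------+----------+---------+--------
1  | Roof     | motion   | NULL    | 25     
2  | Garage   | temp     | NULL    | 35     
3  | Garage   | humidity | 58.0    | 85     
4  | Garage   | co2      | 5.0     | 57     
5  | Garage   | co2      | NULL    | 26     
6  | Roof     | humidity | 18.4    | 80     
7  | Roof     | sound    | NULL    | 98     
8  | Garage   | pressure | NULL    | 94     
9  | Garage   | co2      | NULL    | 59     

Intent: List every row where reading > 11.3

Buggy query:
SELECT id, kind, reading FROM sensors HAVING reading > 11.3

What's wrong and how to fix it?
Bug: This is a non-aggregate query (no GROUP BY, no aggregates), so in SQLite the HAVING clause is invalid here; a row-level condition belongs in WHERE

Fix: Use WHERE for row-level filtering

Corrected query:
SELECT id, kind, reading FROM sensors WHERE reading > 11.3

Result:
id | kind     | reading
---+----------+--------
3  | humidity | 58     
6  | humidity | 18.4   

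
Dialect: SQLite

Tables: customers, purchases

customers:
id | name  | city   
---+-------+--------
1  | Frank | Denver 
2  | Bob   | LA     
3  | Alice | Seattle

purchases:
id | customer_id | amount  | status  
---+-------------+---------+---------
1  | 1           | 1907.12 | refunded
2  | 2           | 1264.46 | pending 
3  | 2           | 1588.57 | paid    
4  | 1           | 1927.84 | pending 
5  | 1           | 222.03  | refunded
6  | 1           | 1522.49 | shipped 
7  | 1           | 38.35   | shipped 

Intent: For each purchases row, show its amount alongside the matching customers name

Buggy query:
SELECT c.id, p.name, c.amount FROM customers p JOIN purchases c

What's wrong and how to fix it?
Bug: Missing join condition: each purchases row is matched to all customers rows instead of just its own

Fix: Specify the join condition linking the foreign key to the parent id

Corrected query:
SELECT c.id, p.name, c.amount FROM customers p JOIN purchases c ON c.customer_id = p.id

Result:
id | name  | amount 
---+-------+--------
1  | Frank | 1907.12
2  | Bob   | 1264.46
3  | Bob   | 1588.57
4  | Frank | 1927.84
5  | Frank | 222.03 
6  | Frank | 1522.49
7  | Frank | 38.35  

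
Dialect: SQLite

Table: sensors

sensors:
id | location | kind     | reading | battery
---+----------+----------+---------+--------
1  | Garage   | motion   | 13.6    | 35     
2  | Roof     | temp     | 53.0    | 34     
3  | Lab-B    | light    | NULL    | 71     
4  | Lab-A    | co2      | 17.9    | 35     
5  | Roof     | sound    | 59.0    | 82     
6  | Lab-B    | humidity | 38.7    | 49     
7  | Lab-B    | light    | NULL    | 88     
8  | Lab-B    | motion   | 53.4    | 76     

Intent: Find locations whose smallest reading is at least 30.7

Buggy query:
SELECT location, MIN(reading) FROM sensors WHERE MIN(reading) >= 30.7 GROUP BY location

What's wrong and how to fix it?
Bug: Aggregates like MIN are computed per group after WHERE runs

Fix: Replace WHERE with HAVING after the GROUP BY

Corrected query:
SELECT location, MIN(reading) FROM sensors GROUP BY location HAVING MIN(reading) >= 30.7

Result:
location | MIN(reading)
---------+-------------
Lab-B    | 38.7        
Roof     | 53          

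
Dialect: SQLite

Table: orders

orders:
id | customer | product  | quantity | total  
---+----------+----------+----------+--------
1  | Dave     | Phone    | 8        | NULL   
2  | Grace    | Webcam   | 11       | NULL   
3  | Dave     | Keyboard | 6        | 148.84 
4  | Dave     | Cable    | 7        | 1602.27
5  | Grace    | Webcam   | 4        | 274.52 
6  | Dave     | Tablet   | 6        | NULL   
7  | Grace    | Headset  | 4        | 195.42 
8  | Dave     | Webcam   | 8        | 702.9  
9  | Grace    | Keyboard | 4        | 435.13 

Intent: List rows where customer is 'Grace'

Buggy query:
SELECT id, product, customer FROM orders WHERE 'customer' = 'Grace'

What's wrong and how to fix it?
Bug: Single quotes denote string literals in SQL; the column name is being compared as a constant string

Fix: Remove the quotes around the column name (or use double quotes for an identifier)

Corrected query:
SELECT id, product, customer FROM orders WHERE customer = 'Grace'

Result:
id | product  | customer
---+----------+---------
2  | Webcam   | Grace   
5  | Webcam   | Grace   
7  | Headset  | Grace   
9  | Keyboard | Grace   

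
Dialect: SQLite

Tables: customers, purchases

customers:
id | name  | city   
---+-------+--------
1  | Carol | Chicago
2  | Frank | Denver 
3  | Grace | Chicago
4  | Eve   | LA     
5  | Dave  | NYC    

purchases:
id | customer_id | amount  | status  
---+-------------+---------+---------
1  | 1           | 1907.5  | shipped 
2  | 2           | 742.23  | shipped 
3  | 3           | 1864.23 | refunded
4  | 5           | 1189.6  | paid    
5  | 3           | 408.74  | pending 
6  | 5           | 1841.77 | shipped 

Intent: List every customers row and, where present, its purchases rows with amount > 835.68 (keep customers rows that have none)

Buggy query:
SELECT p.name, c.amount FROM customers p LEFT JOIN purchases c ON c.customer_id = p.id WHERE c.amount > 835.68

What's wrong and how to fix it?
Bug: Filtering c.amount in WHERE discards the NULL rows produced by LEFT JOIN, turning it into an inner join

Fix: Move the right-table condition into the ON clause so unmatched parents are kept

Corrected query:
SELECT p.name, c.amount FROM customers p LEFT JOIN purchases c ON c.customer_id = p.id AND c.amount > 835.68

Result:
name  | amount 
------+--------
Carol | 1907.5 
Frank | NULL   
Grace | 1864.23
Eve   | NULL   
Dave  | 1189.6 
Dave  | 1841.77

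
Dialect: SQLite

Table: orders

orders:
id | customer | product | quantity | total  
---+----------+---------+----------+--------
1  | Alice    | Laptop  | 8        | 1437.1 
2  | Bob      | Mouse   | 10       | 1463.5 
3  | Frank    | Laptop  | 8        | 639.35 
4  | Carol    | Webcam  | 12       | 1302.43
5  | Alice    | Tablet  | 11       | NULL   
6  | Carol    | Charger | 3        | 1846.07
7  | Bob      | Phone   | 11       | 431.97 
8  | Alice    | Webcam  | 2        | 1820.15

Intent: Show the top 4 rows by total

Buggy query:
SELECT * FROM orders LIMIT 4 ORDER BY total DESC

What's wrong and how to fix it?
Bug: ORDER BY cannot follow LIMIT; LIMIT is the final clause

Fix: Swap the clauses: ORDER BY first, then LIMIT

Corrected query:
SELECT * FROM orders ORDER BY total DESC LIMIT 4

Result:
id | customer | product | quantity | total  
---+----------+---------+----------+--------
6  | Carol    | Charger | 3        | 1846.07
8  | Alice    | Webcam  | 2        | 1820.15
2  | Bob      | Mouse   | 10       | 1463.5 
1  | Alice    | Laptop  | 8        | 1437.1 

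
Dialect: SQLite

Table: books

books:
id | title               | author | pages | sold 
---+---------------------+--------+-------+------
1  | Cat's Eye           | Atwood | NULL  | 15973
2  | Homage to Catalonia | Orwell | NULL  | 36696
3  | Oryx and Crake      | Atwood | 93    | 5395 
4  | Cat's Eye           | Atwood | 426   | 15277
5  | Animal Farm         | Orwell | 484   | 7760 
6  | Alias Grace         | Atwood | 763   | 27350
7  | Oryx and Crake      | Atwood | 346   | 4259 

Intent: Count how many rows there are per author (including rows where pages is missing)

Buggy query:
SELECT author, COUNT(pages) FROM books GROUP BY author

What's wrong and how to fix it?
Bug: COUNT(pages) skips NULLs, so groups with missing pages are undercounted

Fix: Use COUNT(*) to count all rows regardless of NULL

Corrected query:
SELECT author, COUNT(*) FROM books GROUP BY author

Result:
author | COUNT(*)
-------+---------
Atwood | 5       
Orwell | 2       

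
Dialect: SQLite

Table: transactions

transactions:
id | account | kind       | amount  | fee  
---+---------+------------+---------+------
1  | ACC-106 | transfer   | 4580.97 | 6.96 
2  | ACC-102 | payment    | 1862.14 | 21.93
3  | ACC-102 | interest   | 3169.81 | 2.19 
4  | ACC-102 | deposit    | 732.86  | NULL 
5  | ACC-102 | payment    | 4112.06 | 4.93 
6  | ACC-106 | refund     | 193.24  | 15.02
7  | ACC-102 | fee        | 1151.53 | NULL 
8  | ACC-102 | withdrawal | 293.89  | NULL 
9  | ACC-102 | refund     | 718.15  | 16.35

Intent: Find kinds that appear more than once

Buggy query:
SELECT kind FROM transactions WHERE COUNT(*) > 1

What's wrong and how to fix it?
Bug: WHERE can't reference COUNT(*); aggregates are computed after WHERE

Fix: GROUP BY kind, then filter groups with HAVING COUNT(*) > 1

Corrected query:
SELECT kind FROM transactions GROUP BY kind HAVING COUNT(*) > 1

Result:
kind   
-------
payment
refund 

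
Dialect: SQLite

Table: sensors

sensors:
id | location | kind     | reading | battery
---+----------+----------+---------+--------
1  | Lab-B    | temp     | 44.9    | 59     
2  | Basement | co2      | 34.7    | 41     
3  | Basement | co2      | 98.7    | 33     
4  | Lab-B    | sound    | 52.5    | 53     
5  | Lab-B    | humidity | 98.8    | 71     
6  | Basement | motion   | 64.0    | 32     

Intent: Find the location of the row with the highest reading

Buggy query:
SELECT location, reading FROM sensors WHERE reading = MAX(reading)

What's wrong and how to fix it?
Bug: WHERE is evaluated per row; an aggregate over the whole table isn't defined there

Fix: Wrap MAX in a scalar subquery so WHERE compares against a single value

Corrected query:
SELECT location, reading FROM sensors WHERE reading = (SELECT MAX(reading) FROM sensors)

Result:
location | reading
---------+--------
Lab-B    | 98.8   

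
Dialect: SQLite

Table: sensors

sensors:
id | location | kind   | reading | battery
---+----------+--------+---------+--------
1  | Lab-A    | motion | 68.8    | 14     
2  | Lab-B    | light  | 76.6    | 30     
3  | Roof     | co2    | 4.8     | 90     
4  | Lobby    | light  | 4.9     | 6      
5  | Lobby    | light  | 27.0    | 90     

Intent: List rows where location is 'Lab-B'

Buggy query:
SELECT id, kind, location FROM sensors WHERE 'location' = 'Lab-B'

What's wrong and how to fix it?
Bug: 'location' in single quotes is a string literal, not the column; the comparison is literal-vs-literal and never true

Fix: Reference the column as location without single quotes

Corrected query:
SELECT id, kind, location FROM sensors WHERE location = 'Lab-B'

Result:
id | kind  | location
---+-------+---------
2  | light | Lab-B   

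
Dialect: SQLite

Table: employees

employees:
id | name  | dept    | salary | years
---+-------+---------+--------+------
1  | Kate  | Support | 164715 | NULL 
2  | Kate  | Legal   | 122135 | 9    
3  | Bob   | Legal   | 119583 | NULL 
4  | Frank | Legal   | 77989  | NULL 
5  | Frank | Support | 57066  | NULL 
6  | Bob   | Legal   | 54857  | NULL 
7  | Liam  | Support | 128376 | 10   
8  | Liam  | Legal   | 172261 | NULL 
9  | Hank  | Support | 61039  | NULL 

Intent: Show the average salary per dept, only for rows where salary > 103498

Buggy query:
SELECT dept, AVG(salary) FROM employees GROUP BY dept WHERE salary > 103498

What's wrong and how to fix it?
Bug: Row-level WHERE must come before GROUP BY in the clause order

Fix: Move the WHERE clause before GROUP BY

Corrected query:
SELECT dept, AVG(salary) FROM employees WHERE salary > 103498 GROUP BY dept

Result:
dept    | AVG(salary)
--------+------------
Legal   | 137993     
Support | 146545.5   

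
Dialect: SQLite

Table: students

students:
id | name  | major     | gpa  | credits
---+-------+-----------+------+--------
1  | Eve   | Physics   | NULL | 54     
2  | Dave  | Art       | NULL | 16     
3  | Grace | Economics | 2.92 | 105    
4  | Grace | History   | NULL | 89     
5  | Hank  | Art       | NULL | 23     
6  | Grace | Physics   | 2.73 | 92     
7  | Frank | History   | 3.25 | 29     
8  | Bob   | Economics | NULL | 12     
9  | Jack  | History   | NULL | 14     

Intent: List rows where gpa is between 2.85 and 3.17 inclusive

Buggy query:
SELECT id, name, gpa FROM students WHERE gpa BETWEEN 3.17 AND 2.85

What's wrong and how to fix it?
Bug: The bounds are reversed; BETWEEN a AND b requires a <= b to match anything

Fix: Write BETWEEN 2.85 AND 3.17

Corrected query:
SELECT id, name, gpa FROM students WHERE gpa BETWEEN 2.85 AND 3.17

Result:
id | name  | gpa 
---+-------+-----
3  | Grace | 2.92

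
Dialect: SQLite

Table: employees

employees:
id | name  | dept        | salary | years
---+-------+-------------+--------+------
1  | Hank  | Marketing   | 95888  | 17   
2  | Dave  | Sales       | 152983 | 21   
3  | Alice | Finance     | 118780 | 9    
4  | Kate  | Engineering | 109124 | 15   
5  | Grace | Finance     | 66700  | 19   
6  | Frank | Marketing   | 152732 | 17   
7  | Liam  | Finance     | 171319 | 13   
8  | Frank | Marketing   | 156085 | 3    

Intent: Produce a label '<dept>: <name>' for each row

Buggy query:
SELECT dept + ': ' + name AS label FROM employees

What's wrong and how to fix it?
Bug: SQLite uses || for string concatenation; + coerces text to numbers (yielding 0)

Fix: Replace + with || to concatenate text

Corrected query:
SELECT dept || ': ' || name AS label FROM employees

Result:
label            
-----------------
Marketing: Hank  
Sales: Dave      
Finance: Alice   
Engineering: Kate
Finance: Grace   
Marketing: Frank 
Finance: Liam    
Marketing: Frank 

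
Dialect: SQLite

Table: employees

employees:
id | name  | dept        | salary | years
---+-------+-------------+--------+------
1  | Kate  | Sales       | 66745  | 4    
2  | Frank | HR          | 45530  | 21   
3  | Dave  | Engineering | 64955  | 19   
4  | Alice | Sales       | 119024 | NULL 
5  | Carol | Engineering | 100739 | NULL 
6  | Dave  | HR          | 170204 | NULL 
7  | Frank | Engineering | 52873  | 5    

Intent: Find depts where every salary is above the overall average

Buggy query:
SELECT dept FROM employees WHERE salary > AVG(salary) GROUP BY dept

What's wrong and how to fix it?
Bug: WHERE evaluates per row before aggregation, so AVG() is unavailable

Fix: Compute the overall average in a scalar subquery and compare each group's MIN against it in HAVING

Corrected query:
SELECT dept FROM employees GROUP BY dept HAVING MIN(salary) > (SELECT AVG(salary) FROM employees)

Result:
(no rows)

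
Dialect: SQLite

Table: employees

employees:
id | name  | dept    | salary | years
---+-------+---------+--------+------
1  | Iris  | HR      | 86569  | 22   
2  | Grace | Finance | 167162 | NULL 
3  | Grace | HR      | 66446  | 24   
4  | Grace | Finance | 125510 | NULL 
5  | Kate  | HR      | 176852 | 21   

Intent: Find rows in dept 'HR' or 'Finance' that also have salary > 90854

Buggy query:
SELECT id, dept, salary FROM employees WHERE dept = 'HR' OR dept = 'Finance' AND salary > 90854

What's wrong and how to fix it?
Bug: AND binds tighter than OR, so this parses as dept = 'HR' OR (dept = 'Finance' AND salary > 90854)

Fix: Add parentheses around the OR so the AND applies to both alternatives

Corrected query:
SELECT id, dept, salary FROM employees WHERE (dept = 'HR' OR dept = 'Finance') AND salary > 90854

Result:
id | dept    | salary
---+---------+-------
2  | Finance | 167162
4  | Finance | 125510
5  | HR      | 176852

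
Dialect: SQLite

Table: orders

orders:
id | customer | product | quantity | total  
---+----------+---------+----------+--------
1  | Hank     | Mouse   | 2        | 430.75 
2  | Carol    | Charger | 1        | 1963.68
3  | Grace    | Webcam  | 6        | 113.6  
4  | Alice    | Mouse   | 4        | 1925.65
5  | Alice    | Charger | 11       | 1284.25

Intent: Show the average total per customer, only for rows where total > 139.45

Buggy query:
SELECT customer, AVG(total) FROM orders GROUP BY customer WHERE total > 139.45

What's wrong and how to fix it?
Bug: Row-level WHERE must come before GROUP BY in the clause order

Fix: Move the WHERE clause before GROUP BY

Corrected query:
SELECT customer, AVG(total) FROM orders WHERE total > 139.45 GROUP BY customer

Result:
customer | AVG(total)
---------+-----------
Alice    | 1604.95   
Carol    | 1963.68   
Hank     | 430.75    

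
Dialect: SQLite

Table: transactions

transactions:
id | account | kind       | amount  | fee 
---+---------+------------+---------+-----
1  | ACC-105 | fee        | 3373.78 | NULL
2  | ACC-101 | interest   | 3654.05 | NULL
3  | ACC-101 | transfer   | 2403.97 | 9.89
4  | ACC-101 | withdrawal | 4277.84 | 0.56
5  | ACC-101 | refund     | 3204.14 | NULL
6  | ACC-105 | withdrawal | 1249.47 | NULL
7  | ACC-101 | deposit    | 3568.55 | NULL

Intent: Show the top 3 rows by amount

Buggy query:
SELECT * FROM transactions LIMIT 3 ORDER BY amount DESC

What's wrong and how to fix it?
Bug: ORDER BY cannot follow LIMIT; LIMIT is the final clause

Fix: Swap the clauses: ORDER BY first, then LIMIT

Corrected query:
SELECT * FROM transactions ORDER BY amount DESC LIMIT 3

Result:
id | account | kind       | amount  | fee 
---+---------+------------+---------+-----
4  | ACC-101 | withdrawal | 4277.84 | 0.56
2  | ACC-101 | interest   | 3654.05 | NULL
7  | ACC-101 | deposit    | 3568.55 | NULL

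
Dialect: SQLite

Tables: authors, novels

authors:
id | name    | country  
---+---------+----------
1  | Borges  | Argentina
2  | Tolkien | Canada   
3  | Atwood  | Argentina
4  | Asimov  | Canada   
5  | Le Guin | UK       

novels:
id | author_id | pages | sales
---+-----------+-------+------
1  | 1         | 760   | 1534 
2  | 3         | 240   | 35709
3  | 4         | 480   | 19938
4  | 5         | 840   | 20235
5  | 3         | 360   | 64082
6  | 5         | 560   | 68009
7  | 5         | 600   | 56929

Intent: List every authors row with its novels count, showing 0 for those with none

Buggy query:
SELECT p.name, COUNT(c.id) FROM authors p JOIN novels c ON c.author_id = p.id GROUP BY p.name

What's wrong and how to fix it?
Bug: INNER JOIN drops authors rows that have no matching novels rows

Fix: Use LEFT JOIN so parents without children still appear (COUNT(c.id) gives 0)

Corrected query:
SELECT p.name, COUNT(c.id) FROM authors p LEFT JOIN novels c ON c.author_id = p.id GROUP BY p.name

Result:
name    | COUNT(c.id)
--------+------------
Asimov  | 1          
Atwood  | 2          
Borges  | 1          
Le Guin | 3          
Tolkien | 0          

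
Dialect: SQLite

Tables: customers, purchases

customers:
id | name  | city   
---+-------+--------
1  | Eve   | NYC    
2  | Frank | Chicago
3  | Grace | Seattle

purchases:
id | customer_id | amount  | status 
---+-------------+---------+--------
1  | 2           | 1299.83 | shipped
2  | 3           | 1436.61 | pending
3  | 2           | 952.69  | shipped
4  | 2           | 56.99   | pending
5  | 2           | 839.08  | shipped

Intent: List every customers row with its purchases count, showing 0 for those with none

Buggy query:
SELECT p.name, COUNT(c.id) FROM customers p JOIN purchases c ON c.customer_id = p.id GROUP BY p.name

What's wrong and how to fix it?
Bug: An inner join excludes parents with zero children

Fix: Switch to LEFT JOIN to retain unmatched parent rows

Corrected query:
SELECT p.name, COUNT(c.id) FROM customers p LEFT JOIN purchases c ON c.customer_id = p.id GROUP BY p.name

Result:
name  | COUNT(c.id)
------+------------
Eve   | 0          
Frank | 4          
Grace | 1          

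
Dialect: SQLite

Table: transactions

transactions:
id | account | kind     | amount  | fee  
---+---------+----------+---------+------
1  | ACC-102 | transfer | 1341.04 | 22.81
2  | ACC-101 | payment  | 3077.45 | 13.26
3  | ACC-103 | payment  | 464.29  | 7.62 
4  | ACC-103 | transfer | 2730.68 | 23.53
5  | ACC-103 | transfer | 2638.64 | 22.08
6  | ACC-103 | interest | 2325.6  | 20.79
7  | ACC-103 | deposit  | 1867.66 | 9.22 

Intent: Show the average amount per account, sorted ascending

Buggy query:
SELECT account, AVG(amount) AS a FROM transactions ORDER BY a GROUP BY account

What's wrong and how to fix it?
Bug: ORDER BY appears before GROUP BY; SQL clause order requires GROUP BY first

Fix: Reorder: SELECT … FROM … GROUP BY … ORDER BY …

Corrected query:
SELECT account, AVG(amount) AS a FROM transactions GROUP BY account ORDER BY a

Result:
account | a       
--------+---------
ACC-102 | 1341.04 
ACC-103 | 2005.374
ACC-101 | 3077.45 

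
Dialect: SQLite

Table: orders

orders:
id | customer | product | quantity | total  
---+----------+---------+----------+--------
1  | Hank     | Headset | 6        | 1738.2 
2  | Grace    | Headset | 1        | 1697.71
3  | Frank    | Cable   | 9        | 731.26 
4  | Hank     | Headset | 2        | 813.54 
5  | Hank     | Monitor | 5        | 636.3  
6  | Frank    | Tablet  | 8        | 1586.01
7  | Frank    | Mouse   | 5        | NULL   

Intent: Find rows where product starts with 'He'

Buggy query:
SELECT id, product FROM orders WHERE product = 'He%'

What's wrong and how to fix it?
Bug: '=' compares the literal string including the % character; pattern matching needs LIKE

Fix: Replace '=' with LIKE so 'He%' is treated as a pattern

Corrected query:
SELECT id, product FROM orders WHERE product LIKE 'He%'

Result:
id | product
---+--------
1  | Headset
2  | Headset
4  | Headset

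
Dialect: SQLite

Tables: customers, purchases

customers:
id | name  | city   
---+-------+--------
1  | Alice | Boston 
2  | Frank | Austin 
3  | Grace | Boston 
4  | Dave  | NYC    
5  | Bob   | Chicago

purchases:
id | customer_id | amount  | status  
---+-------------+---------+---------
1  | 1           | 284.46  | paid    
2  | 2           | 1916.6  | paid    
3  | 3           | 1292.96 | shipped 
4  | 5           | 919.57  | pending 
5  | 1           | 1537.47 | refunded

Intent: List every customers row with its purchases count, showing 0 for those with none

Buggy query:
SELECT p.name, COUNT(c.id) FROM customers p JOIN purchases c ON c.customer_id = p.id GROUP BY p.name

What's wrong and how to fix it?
Bug: INNER JOIN drops customers rows that have no matching purchases rows

Fix: Use LEFT JOIN so parents without children still appear (COUNT(c.id) gives 0)

Corrected query:
SELECT p.name, COUNT(c.id) FROM customers p LEFT JOIN purchases c ON c.customer_id = p.id GROUP BY p.name

Result:
name  | COUNT(c.id)
------+------------
Alice | 2          
Bob   | 1          
Dave  | 0          
Frank | 1          
Grace | 1          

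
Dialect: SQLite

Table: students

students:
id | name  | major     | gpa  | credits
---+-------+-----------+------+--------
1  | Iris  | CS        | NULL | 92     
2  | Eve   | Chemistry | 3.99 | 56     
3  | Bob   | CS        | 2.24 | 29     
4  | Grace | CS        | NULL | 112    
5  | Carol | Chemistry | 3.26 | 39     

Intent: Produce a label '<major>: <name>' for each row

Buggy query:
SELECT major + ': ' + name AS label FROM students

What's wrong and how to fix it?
Bug: '+' is numeric addition; on text columns SQLite converts them to 0 instead of concatenating

Fix: Replace + with || to concatenate text

Corrected query:
SELECT major || ': ' || name AS label FROM students

Result:
label           
----------------
CS: Iris        
Chemistry: Eve  
CS: Bob         
CS: Grace       
Chemistry: Carol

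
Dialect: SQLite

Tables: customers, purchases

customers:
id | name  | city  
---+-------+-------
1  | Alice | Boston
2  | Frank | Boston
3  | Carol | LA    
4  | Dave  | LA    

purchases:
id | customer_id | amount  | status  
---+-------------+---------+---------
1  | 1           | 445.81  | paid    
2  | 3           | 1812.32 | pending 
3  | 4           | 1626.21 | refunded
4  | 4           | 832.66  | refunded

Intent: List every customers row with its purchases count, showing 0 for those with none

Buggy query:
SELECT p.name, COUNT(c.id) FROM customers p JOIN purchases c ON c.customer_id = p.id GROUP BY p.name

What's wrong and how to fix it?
Bug: INNER JOIN drops customers rows that have no matching purchases rows

Fix: Switch to LEFT JOIN to retain unmatched parent rows

Corrected query:
SELECT p.name, COUNT(c.id) FROM customers p LEFT JOIN purchases c ON c.customer_id = p.id GROUP BY p.name

Result:
name  | COUNT(c.id)
------+------------
Alice | 1          
Carol | 1          
Dave  | 2          
Frank | 0          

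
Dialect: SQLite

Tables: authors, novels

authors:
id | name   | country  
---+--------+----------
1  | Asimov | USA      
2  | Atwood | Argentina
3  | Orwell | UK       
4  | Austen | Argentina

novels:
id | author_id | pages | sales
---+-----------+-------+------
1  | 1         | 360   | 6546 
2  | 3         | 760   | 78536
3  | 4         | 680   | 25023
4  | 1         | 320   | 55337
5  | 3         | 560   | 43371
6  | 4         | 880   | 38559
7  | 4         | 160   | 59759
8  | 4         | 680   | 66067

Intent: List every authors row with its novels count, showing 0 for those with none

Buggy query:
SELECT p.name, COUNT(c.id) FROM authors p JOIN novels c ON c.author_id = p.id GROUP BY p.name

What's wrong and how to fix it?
Bug: INNER JOIN drops authors rows that have no matching novels rows

Fix: Switch to LEFT JOIN to retain unmatched parent rows

Corrected query:
SELECT p.name, COUNT(c.id) FROM authors p LEFT JOIN novels c ON c.author_id = p.id GROUP BY p.name

Result:
name   | COUNT(c.id)
-------+------------
Asimov | 2          
Atwood | 0          
Austen | 4          
Orwell | 2          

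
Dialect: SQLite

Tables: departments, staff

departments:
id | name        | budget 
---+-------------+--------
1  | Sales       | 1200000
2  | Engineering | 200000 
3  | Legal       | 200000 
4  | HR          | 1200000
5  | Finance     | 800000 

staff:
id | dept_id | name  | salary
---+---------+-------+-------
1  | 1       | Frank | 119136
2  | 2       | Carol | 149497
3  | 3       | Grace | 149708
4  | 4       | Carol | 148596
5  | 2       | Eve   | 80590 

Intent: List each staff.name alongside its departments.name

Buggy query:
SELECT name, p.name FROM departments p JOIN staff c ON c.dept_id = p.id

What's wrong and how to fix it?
Bug: 'name' exists in both joined tables, so the database can't tell which one is meant

Fix: Qualify the column with its table alias (c.name)

Corrected query:
SELECT c.name, p.name FROM departments p JOIN staff c ON c.dept_id = p.id

Result:
name  | name       
------+------------
Frank | Sales      
Carol | Engineering
Grace | Legal      
Carol | HR         
Eve   | Engineering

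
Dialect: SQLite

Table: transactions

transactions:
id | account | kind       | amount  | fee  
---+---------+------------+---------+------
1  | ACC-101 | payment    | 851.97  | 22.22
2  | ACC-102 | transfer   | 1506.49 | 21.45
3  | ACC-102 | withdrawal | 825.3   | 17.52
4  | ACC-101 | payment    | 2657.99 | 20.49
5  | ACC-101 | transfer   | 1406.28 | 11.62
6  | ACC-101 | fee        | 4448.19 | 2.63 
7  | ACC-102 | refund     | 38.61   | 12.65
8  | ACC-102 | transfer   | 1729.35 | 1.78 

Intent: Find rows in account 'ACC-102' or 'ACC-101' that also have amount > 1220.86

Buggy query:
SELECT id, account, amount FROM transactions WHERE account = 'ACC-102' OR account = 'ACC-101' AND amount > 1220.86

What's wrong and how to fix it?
Bug: Without parentheses, AND is evaluated before OR, so the amount filter only applies to the 'ACC-101' branch

Fix: Group the OR with parentheses (or use IN), then AND the threshold

Corrected query:
SELECT id, account, amount FROM transactions WHERE (account = 'ACC-102' OR account = 'ACC-101') AND amount > 1220.86

Result:
id | account | amount 
---+---------+--------
2  | ACC-102 | 1506.49
4  | ACC-101 | 2657.99
5  | ACC-101 | 1406.28
6  | ACC-101 | 4448.19
8  | ACC-102 | 1729.35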